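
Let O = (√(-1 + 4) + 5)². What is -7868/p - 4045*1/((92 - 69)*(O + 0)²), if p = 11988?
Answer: -5934790339/4036875084 + 141575*√3/336743 ≈ -0.74195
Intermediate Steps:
O = (5 + √3)² (O = (√3 + 5)² = (5 + √3)² ≈ 45.320)
-7868/p - 4045*1/((92 - 69)*(O + 0)²) = -7868/11988 - 4045*1/((92 - 69)*((5 + √3)² + 0)²) = -7868*1/11988 - 4045*1/(23*(5 + √3)⁴) = -1967/2997 - 4045*1/(23*(5 + √3)⁴) = -1967/2997 - 4045/(23*(5 + √3)⁴)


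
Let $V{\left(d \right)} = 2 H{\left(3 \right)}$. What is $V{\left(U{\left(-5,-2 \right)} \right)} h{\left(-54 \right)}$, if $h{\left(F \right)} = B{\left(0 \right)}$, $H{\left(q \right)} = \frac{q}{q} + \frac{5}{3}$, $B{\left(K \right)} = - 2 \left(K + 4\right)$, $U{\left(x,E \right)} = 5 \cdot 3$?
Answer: $- \frac{128}{3} \approx -42.667$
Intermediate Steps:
$U{\left(x,E \right)} = 15$
$B{\left(K \right)} = -8 - 2 K$ ($B{\left(K \right)} = - 2 \left(4 + K\right) = -8 - 2 K$)
$H{\left(q \right)} = \frac{8}{3}$ ($H{\left(q \right)} = 1 + 5 \cdot \frac{1}{3} = 1 + \frac{5}{3} = \frac{8}{3}$)
$h{\left(F \right)} = -8$ ($h{\left(F \right)} = -8 - 0 = -8 + 0 = -8$)
$V{\left(d \right)} = \frac{16}{3}$ ($V{\left(d \right)} = 2 \cdot \frac{8}{3} = \frac{16}{3}$)
$V{\left(U{\left(-5,-2 \right)} \right)} h{\left(-54 \right)} = \frac{16}{3} \left(-8\right) = - \frac{128}{3}$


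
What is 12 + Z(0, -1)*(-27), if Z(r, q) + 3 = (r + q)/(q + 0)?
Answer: 66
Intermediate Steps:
Z(r, q) = -3 + (q + r)/q (Z(r, q) = -3 + (r + q)/(q + 0) = -3 + (q + r)/q)
12 + Z(0, -1)*(-27) = 12 + (-2 + 0/(-1))*(-27) = 12 + (-2 + 0*(-1))*(-27) = 12 + (-2 + 0)*(-27) = 12 - 2*(-27) = 12 + 54 = 66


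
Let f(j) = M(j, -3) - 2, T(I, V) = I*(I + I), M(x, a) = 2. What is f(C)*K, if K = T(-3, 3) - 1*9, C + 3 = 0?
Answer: 0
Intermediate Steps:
C = -3 (C = -3 + 0 = -3)
T(I, V) = 2*I² (T(I, V) = I*(2*I) = 2*I²)
K = 9 (K = 2*(-3)² - 1*9 = 2*9 - 9 = 18 - 9 = 9)
f(j) = 0 (f(j) = 2 - 2 = 0)
f(C)*K = 0*9 = 0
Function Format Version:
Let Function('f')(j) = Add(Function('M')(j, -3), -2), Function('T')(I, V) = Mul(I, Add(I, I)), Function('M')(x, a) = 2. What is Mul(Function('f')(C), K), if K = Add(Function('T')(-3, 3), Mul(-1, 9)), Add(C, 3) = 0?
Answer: 0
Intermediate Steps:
C = -3 (C = Add(-3, 0) = -3)
Function('T')(I, V) = Mul(2, Pow(I, 2)) (Function('T')(I, V) = Mul(I, Mul(2, I)) = Mul(2, Pow(I, 2)))
K = 9 (K = Add(Mul(2, Pow(-3, 2)), Mul(-1, 9)) = Add(Mul(2, 9), -9) = Add(18, -9) = 9)
Function('f')(j) = 0 (Function('f')(j) = Add(2, -2) = 0)
Mul(Function('f')(C), K) = Mul(0, 9) = 0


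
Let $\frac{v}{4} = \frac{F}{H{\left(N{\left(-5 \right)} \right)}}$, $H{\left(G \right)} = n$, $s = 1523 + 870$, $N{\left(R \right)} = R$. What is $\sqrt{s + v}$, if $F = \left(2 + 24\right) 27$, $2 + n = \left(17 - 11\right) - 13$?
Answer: $\sqrt{2081} \approx 45.618$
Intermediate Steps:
$n = -9$ ($n = -2 + \left(\left(17 - 11\right) - 13\right) = -2 + \left(6 - 13\right) = -2 - 7 = -9$)
$s = 2393$
$H{\left(G \right)} = -9$
$F = 702$ ($F = 26 \cdot 27 = 702$)
$v = -312$ ($v = 4 \frac{702}{-9} = 4 \cdot 702 \left(- \frac{1}{9}\right) = 4 \left(-78\right) = -312$)
$\sqrt{s + v} = \sqrt{2393 - 312} = \sqrt{2081}$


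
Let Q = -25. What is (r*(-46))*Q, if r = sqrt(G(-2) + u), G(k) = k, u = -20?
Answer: 1150*I*sqrt(22) ≈ 5394.0*I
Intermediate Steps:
r = I*sqrt(22) (r = sqrt(-2 - 20) = sqrt(-22) = I*sqrt(22) ≈ 4.6904*I)
(r*(-46))*Q = ((I*sqrt(22))*(-46))*(-25) = -46*I*sqrt(22)*(-25) = 1150*I*sqrt(22)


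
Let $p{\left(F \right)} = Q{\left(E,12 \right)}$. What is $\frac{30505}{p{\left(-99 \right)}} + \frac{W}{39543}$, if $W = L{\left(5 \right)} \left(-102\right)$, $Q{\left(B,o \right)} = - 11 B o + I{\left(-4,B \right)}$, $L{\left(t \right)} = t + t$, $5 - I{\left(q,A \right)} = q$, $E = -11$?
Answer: $\frac{401589665}{19257441} \approx 20.854$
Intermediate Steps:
$I{\left(q,A \right)} = 5 - q$
$L{\left(t \right)} = 2 t$
$Q{\left(B,o \right)} = 9 - 11 B o$ ($Q{\left(B,o \right)} = - 11 B o + \left(5 - -4\right) = - 11 B o + \left(5 + 4\right) = - 11 B o + 9 = 9 - 11 B o$)
$p{\left(F \right)} = 1461$ ($p{\left(F \right)} = 9 - \left(-121\right) 12 = 9 + 1452 = 1461$)
$W = -1020$ ($W = 2 \cdot 5 \left(-102\right) = 10 \left(-102\right) = -1020$)
$\frac{30505}{p{\left(-99 \right)}} + \frac{W}{39543} = \frac{30505}{1461} - \frac{1020}{39543} = 30505 \cdot \frac{1}{1461} - \frac{340}{13181} = \frac{30505}{1461} - \frac{340}{13181} = \frac{401589665}{19257441}$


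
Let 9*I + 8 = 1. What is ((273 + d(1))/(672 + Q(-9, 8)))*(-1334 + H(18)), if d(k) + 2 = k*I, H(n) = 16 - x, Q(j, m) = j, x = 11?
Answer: -1077376/1989 ≈ -541.67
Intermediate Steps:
I = -7/9 (I = -8/9 + (⅑)*1 = -8/9 + ⅑ = -7/9 ≈ -0.77778)
H(n) = 5 (H(n) = 16 - 1*11 = 16 - 11 = 5)
d(k) = -2 - 7*k/9 (d(k) = -2 + k*(-7/9) = -2 - 7*k/9)
((273 + d(1))/(672 + Q(-9, 8)))*(-1334 + H(18)) = ((273 + (-2 - 7/9*1))/(672 - 9))*(-1334 + 5) = ((273 + (-2 - 7/9))/663)*(-1329) = ((273 - 25/9)*(1/663))*(-1329) = ((2432/9)*(1/663))*(-1329) = (2432/5967)*(-1329) = -1077376/1989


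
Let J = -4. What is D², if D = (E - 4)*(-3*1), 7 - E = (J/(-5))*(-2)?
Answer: 4761/25 ≈ 190.44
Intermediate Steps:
E = 43/5 (E = 7 - (-4/(-5))*(-2) = 7 - (-4*(-⅕))*(-2) = 7 - 4*(-2)/5 = 7 - 1*(-8/5) = 7 + 8/5 = 43/5 ≈ 8.6000)
D = -69/5 (D = (43/5 - 4)*(-3*1) = (23/5)*(-3) = -69/5 ≈ -13.800)
D² = (-69/5)² = 4761/25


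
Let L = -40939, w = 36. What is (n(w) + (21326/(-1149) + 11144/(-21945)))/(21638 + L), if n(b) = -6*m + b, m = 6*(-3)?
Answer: -50002038/7724935735 ≈ -0.0064728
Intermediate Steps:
m = -18
n(b) = 108 + b (n(b) = -6*(-18) + b = 108 + b)
(n(w) + (21326/(-1149) + 11144/(-21945)))/(21638 + L) = ((108 + 36) + (21326/(-1149) + 11144/(-21945)))/(21638 - 40939) = (144 + (21326*(-1/1149) + 11144*(-1/21945)))/(-19301) = (144 + (-21326/1149 - 1592/3135))*(-1/19301) = (144 - 7631802/400235)*(-1/19301) = (50002038/400235)*(-1/19301) = -50002038/7724935735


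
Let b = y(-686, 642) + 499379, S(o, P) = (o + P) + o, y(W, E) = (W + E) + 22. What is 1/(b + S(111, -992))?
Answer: 1/498587 ≈ 2.0057e-6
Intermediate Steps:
y(W, E) = 22 + E + W (y(W, E) = (E + W) + 22 = 22 + E + W)
S(o, P) = P + 2*o (S(o, P) = (P + o) + o = P + 2*o)
b = 499357 (b = (22 + 642 - 686) + 499379 = -22 + 499379 = 499357)
1/(b + S(111, -992)) = 1/(499357 + (-992 + 2*111)) = 1/(499357 + (-992 + 222)) = 1/(499357 - 770) = 1/498587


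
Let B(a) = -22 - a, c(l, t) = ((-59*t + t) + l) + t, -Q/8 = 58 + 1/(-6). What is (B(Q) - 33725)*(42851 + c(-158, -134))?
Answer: -1675233781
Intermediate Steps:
Q = -1388/3 (Q = -8*(58 + 1/(-6)) = -8*(58 - ⅙) = -8*347/6 = -1388/3 ≈ -462.67)
c(l, t) = l - 57*t (c(l, t) = (-58*t + l) + t = (l - 58*t) + t = l - 57*t)
(B(Q) - 33725)*(42851 + c(-158, -134)) = ((-22 - 1*(-1388/3)) - 33725)*(42851 + (-158 - 57*(-134))) = ((-22 + 1388/3) - 33725)*(42851 + (-158 + 7638)) = (1322/3 - 33725)*(42851 + 7480) = -99853/3*50331 = -1675233781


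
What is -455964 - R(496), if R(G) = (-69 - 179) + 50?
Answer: -455766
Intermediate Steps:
R(G) = -198 (R(G) = -248 + 50 = -198)
-455964 - R(496) = -455964 - 1*(-198) = -455964 + 198 = -455766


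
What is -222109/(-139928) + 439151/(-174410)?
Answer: -11355745219/12202421240 ≈ -0.93061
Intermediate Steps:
-222109/(-139928) + 439151/(-174410) = -222109*(-1/139928) + 439151*(-1/174410) = 222109/139928 - 439151/174410 = -11355745219/12202421240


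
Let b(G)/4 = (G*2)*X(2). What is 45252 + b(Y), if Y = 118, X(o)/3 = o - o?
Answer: 45252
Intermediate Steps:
X(o) = 0 (X(o) = 3*(o - o) = 3*0 = 0)
b(G) = 0 (b(G) = 4*((G*2)*0) = 4*((2*G)*0) = 4*0 = 0)
45252 + b(Y) = 45252 + 0 = 45252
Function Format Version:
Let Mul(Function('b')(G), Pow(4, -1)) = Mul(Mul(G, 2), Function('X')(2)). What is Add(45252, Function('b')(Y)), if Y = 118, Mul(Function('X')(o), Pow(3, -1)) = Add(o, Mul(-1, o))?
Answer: 45252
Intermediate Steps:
Function('X')(o) = 0 (Function('X')(o) = Mul(3, Add(o, Mul(-1, o))) = Mul(3, 0) = 0)
Function('b')(G) = 0 (Function('b')(G) = Mul(4, Mul(Mul(G, 2), 0)) = Mul(4, Mul(Mul(2, G), 0)) = Mul(4, 0) = 0)
Add(45252, Function('b')(Y)) = Add(45252, 0) = 45252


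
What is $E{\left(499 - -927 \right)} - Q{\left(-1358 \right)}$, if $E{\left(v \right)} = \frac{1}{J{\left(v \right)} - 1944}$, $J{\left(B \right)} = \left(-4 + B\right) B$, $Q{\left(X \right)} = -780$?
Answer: $\frac{1580145841}{2025828} \approx 780.0$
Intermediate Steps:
$J{\left(B \right)} = B \left(-4 + B\right)$
$E{\left(v \right)} = \frac{1}{-1944 + v \left(-4 + v\right)}$ ($E{\left(v \right)} = \frac{1}{v \left(-4 + v\right) - 1944} = \frac{1}{-1944 + v \left(-4 + v\right)}$)
$E{\left(499 - -927 \right)} - Q{\left(-1358 \right)} = \frac{1}{-1944 + \left(499 - -927\right) \left(-4 + \left(499 - -927\right)\right)} - -780 = \frac{1}{-1944 + \left(499 + 927\right) \left(-4 + \left(499 + 927\right)\right)} + 780 = \frac{1}{-1944 + 1426 \left(-4 + 1426\right)} + 780 = \frac{1}{-1944 + 1426 \cdot 1422} + 780 = \frac{1}{-1944 + 2027772} + 780 = \frac{1}{2025828} + 780 = \frac{1580145841}{2025828}$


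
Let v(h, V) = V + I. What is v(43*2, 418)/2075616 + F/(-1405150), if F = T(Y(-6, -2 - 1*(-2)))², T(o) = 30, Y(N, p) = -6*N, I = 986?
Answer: 58209/1620306568 ≈ 3.5925e-5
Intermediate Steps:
v(h, V) = 986 + V (v(h, V) = V + 986 = 986 + V)
F = 900 (F = 30² = 900)
v(43*2, 418)/2075616 + F/(-1405150) = (986 + 418)/2075616 + 900/(-1405150) = 1404*(1/2075616) + 900*(-1/1405150) = 39/57656 - 18/28103 = 58209/1620306568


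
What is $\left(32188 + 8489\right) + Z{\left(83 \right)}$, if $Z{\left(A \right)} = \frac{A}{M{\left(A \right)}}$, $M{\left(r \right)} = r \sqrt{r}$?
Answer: $40677 + \frac{\sqrt{83}}{83} \approx 40677.0$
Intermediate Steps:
$M{\left(r \right)} = r^{\frac{3}{2}}$
$Z{\left(A \right)} = \frac{1}{\sqrt{A}}$ ($Z{\left(A \right)} = \frac{A}{A^{\frac{3}{2}}} = \frac{1}{\sqrt{A}}$)
$\left(32188 + 8489\right) + Z{\left(83 \right)} = \left(32188 + 8489\right) + \frac{1}{\sqrt{83}} = 40677 + \frac{\sqrt{83}}{83}$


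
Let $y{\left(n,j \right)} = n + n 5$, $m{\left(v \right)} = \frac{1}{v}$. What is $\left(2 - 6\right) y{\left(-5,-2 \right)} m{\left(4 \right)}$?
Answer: $30$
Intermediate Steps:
$y{\left(n,j \right)} = 6 n$ ($y{\left(n,j \right)} = n + 5 n = 6 n$)
$\left(2 - 6\right) y{\left(-5,-2 \right)} m{\left(4 \right)} = \frac{\left(2 - 6\right) 6 \left(-5\right)}{4} = \left(2 - 6\right) \left(-30\right) \frac{1}{4} = \left(-4\right) \left(-30\right) \frac{1}{4} = 120 \cdot \frac{1}{4} = 30$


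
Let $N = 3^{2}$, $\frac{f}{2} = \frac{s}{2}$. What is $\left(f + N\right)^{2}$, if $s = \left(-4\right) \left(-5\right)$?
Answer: $841$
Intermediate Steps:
$s = 20$
$f = 20$ ($f = 2 \cdot \frac{20}{2} = 2 \cdot 20 \cdot \frac{1}{2} = 2 \cdot 10 = 20$)
$N = 9$
$\left(f + N\right)^{2} = \left(20 + 9\right)^{2} = 29^{2} = 841$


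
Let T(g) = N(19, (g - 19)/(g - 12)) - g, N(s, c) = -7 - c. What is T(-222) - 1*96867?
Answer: -22616809/234 ≈ -96653.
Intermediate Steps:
T(g) = -7 - g - (-19 + g)/(-12 + g) (T(g) = (-7 - (g - 19)/(g - 12)) - g = (-7 - (-19 + g)/(-12 + g)) - g = -7 - g - (-19 + g)/(-12 + g))
T(-222) - 1*96867 = (103 - 1*(-222)**2 + 4*(-222))/(-12 - 222) - 1*96867 = (103 - 1*49284 - 888)/(-234) - 96867 = -(103 - 49284 - 888)/234 - 96867 = -1/234*(-50069) - 96867 = 50069/234 - 96867 = -22616809/234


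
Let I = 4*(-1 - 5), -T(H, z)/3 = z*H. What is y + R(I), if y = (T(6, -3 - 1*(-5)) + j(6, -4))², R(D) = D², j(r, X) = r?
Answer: 1476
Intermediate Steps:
T(H, z) = -3*H*z (T(H, z) = -3*z*H = -3*H*z)
I = -24 (I = 4*(-6) = -24)
y = 900 (y = (-3*6*(-3 - 1*(-5)) + 6)² = (-3*6*(-3 + 5) + 6)² = (-3*6*2 + 6)² = (-36 + 6)² = (-30)² = 900)
y + R(I) = 900 + (-24)² = 900 + 576 = 1476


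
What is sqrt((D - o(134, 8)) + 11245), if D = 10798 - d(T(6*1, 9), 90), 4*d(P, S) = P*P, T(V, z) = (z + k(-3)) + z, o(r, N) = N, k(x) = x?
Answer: sqrt(87915)/2 ≈ 148.25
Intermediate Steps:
T(V, z) = -3 + 2*z (T(V, z) = (z - 3) + z = (-3 + z) + z = -3 + 2*z)
d(P, S) = P**2/4 (d(P, S) = (P*P)/4 = P**2/4)
D = 42967/4 (D = 10798 - (-3 + 2*9)**2/4 = 10798 - (-3 + 18)**2/4 = 10798 - 15**2/4 = 10798 - 225/4 = 42967/4 ≈ 10742.)
sqrt((D - o(134, 8)) + 11245) = sqrt((42967/4 - 1*8) + 11245) = sqrt((42967/4 - 8) + 11245) = sqrt(42935/4 + 11245) = sqrt(87915/4) = sqrt(87915)/2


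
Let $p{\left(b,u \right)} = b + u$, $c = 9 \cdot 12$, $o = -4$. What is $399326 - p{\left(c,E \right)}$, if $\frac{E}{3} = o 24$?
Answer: $399506$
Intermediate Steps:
$c = 108$
$E = -288$ ($E = 3 \left(\left(-4\right) 24\right) = 3 \left(-96\right) = -288$)
$399326 - p{\left(c,E \right)} = 399326 - \left(108 - 288\right) = 399326 - -180 = 399326 + 180 = 399506$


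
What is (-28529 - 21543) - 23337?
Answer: -73409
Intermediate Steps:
(-28529 - 21543) - 23337 = -50072 - 23337 = -73409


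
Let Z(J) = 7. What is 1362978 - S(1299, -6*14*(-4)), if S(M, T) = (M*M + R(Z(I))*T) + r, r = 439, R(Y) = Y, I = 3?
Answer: -327214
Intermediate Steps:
S(M, T) = 439 + M² + 7*T (S(M, T) = (M*M + 7*T) + 439 = (M² + 7*T) + 439 = 439 + M² + 7*T)
1362978 - S(1299, -6*14*(-4)) = 1362978 - (439 + 1299² + 7*(-6*14*(-4))) = 1362978 - (439 + 1687401 + 7*(-84*(-4))) = 1362978 - (439 + 1687401 + 7*336) = 1362978 - (439 + 1687401 + 2352) = 1362978 - 1*1690192 = 1362978 - 1690192 = -327214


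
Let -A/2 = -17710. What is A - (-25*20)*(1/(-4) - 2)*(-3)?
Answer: 38795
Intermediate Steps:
A = 35420 (A = -2*(-17710) = 35420)
A - (-25*20)*(1/(-4) - 2)*(-3) = 35420 - (-25*20)*(1/(-4) - 2)*(-3) = 35420 - (-500)*(-¼ - 2)*(-3) = 35420 - (-500)*(-9/4*(-3)) = 35420 - (-500)*27/4 = 35420 - 1*(-3375) = 35420 + 3375 = 38795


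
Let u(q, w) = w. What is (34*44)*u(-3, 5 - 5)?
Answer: 0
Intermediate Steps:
(34*44)*u(-3, 5 - 5) = (34*44)*(5 - 5) = 1496*0 = 0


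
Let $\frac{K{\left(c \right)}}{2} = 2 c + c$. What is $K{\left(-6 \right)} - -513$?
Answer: $477$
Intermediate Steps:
$K{\left(c \right)} = 6 c$ ($K{\left(c \right)} = 2 \left(2 c + c\right) = 2 \cdot 3 c = 6 c$)
$K{\left(-6 \right)} - -513 = 6 \left(-6\right) - -513 = -36 + 513 = 477$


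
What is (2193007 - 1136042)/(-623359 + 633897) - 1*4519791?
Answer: -47628500593/10538 ≈ -4.5197e+6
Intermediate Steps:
(2193007 - 1136042)/(-623359 + 633897) - 1*4519791 = 1056965/10538 - 4519791 = -47628500593/10538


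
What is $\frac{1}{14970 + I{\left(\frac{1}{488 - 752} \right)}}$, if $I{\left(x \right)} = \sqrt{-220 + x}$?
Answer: $\frac{3952080}{59162695681} - \frac{482 i \sqrt{66}}{59162695681} \approx 6.68 \cdot 10^{-5} - 6.6187 \cdot 10^{-8} i$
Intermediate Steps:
$\frac{1}{14970 + I{\left(\frac{1}{488 - 752} \right)}} = \frac{1}{14970 + \sqrt{-220 + \frac{1}{488 - 752}}} = \frac{1}{14970 + \sqrt{-220 + \frac{1}{-264}}} = \frac{1}{14970 + \sqrt{-220 - \frac{1}{264}}} = \frac{1}{14970 + \sqrt{- \frac{58081}{264}}} = \frac{1}{14970 + \frac{241 i \sqrt{66}}{132}}$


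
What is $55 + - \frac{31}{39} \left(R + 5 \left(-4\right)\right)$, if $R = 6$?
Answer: $\frac{2579}{39} \approx 66.128$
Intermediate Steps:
$55 + - \frac{31}{39} \left(R + 5 \left(-4\right)\right) = 55 + - \frac{31}{39} \left(6 + 5 \left(-4\right)\right) = 55 + \left(-31\right) \frac{1}{39} \left(6 - 20\right) = 55 - - \frac{434}{39} = 55 + \frac{434}{39} = \frac{2579}{39}$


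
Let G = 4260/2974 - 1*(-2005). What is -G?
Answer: -2983565/1487 ≈ -2006.4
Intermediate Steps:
G = 2983565/1487 (G = 4260*(1/2974) + 2005 = 2130/1487 + 2005 = 2983565/1487 ≈ 2006.4)
-G = -1*2983565/1487 = -2983565/1487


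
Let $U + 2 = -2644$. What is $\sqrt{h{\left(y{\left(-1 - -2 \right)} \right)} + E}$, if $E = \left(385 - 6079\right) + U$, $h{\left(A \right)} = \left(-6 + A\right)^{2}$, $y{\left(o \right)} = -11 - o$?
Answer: $4 i \sqrt{501} \approx 89.532 i$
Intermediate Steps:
$U = -2646$ ($U = -2 - 2644 = -2646$)
$E = -8340$ ($E = \left(385 - 6079\right) - 2646 = -5694 - 2646 = -8340$)
$\sqrt{h{\left(y{\left(-1 - -2 \right)} \right)} + E} = \sqrt{\left(-6 - \left(10 + 2\right)\right)^{2} - 8340} = \sqrt{\left(-6 - 12\right)^{2} - 8340} = \sqrt{\left(-18\right)^{2} - 8340} = \sqrt{324 - 8340} = \sqrt{-8016} = 4 i \sqrt{501}$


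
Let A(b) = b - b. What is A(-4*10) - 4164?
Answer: -4164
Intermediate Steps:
A(b) = 0
A(-4*10) - 4164 = 0 - 4164 = -4164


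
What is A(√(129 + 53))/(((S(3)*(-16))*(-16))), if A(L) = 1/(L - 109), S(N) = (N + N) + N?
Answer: -109/26954496 - √182/26954496 ≈ -4.5444e-6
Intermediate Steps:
S(N) = 3*N (S(N) = 2*N + N = 3*N)
A(L) = 1/(-109 + L)
A(√(129 + 53))/(((S(3)*(-16))*(-16))) = 1/((-109 + √(129 + 53))*((((3*3)*(-16))*(-16)))) = 1/((-109 + √182)*(((9*(-16))*(-16)))) = 1/((-109 + √182)*((-144*(-16)))) = 1/(-109 + √182*2304) = (1/2304)/(-109 + √182) = 1/(2304*(-109 + √182))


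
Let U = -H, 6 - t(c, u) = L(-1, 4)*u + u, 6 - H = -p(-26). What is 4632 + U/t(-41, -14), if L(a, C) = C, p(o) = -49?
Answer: 352075/76 ≈ 4632.6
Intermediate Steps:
H = -43 (H = 6 - (-1)*(-49) = 6 - 1*49 = 6 - 49 = -43)
t(c, u) = 6 - 5*u (t(c, u) = 6 - (4*u + u) = 6 - 5*u)
U = 43 (U = -1*(-43) = 43)
4632 + U/t(-41, -14) = 4632 + 43/(6 - 5*(-14)) = 4632 + 43/(6 + 70) = 4632 + 43/76 = 352075/76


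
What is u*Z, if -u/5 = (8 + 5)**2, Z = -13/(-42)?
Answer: -10985/42 ≈ -261.55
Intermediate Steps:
Z = 13/42 (Z = -13*(-1/42) = 13/42 ≈ 0.30952)
u = -845 (u = -5*(8 + 5)**2 = -5*13**2 = -5*169 = -845)
u*Z = -845*13/42 = -10985/42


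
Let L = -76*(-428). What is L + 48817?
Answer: 81345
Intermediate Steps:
L = 32528
L + 48817 = 32528 + 48817 = 81345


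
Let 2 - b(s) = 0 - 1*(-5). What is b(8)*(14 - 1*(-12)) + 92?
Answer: 14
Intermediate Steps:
b(s) = -3 (b(s) = 2 - (0 - 1*(-5)) = 2 - (0 + 5) = 2 - 1*5 = 2 - 5 = -3)
b(8)*(14 - 1*(-12)) + 92 = -3*(14 - 1*(-12)) + 92 = -3*(14 + 12) + 92 = -3*26 + 92 = -78 + 92 = 14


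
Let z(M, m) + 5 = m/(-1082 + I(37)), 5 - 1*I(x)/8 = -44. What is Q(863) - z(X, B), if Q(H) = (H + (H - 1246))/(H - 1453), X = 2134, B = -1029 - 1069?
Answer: 23324/20355 ≈ 1.1459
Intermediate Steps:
B = -2098
I(x) = 392 (I(x) = 40 - 8*(-44) = 40 + 352 = 392)
Q(H) = (-1246 + 2*H)/(-1453 + H) (Q(H) = (H + (-1246 + H))/(-1453 + H) = (-1246 + 2*H)/(-1453 + H))
z(M, m) = -5 - m/690 (z(M, m) = -5 + m/(-1082 + 392) = -5 + m/(-690) = -5 - m/690)
Q(863) - z(X, B) = 2*(-623 + 863)/(-1453 + 863) - (-5 - 1/690*(-2098)) = 2*240/(-590) - (-5 + 1049/345) = 2*(-1/590)*240 - 1*(-676/345) = -48/59 + 676/345 = 23324/20355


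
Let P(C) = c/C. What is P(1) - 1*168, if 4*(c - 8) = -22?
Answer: -331/2 ≈ -165.50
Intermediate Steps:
c = 5/2 (c = 8 + (1/4)*(-22) = 8 - 11/2 = 5/2 ≈ 2.5000)
P(C) = 5/(2*C)
P(1) - 1*168 = (5/2)/1 - 1*168 = (5/2)*1 - 168 = 5/2 - 168 = -331/2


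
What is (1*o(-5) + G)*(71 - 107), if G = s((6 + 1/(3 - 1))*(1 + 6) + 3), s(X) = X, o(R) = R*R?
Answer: -2646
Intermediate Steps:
o(R) = R²
G = 97/2 (G = (6 + 1/(3 - 1))*(1 + 6) + 3 = (6 + 1/2)*7 + 3 = (6 + ½)*7 + 3 = (13/2)*7 + 3 = 91/2 + 3 = 97/2 ≈ 48.500)
(1*o(-5) + G)*(71 - 107) = (1*(-5)² + 97/2)*(71 - 107) = (1*25 + 97/2)*(-36) = (25 + 97/2)*(-36) = (147/2)*(-36) = -2646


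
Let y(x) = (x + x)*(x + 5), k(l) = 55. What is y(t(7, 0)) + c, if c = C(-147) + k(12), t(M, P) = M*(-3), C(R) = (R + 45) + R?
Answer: 478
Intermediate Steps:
C(R) = 45 + 2*R (C(R) = (45 + R) + R = 45 + 2*R)
t(M, P) = -3*M
y(x) = 2*x*(5 + x) (y(x) = (2*x)*(5 + x) = 2*x*(5 + x))
c = -194 (c = (45 + 2*(-147)) + 55 = (45 - 294) + 55 = -249 + 55 = -194)
y(t(7, 0)) + c = 2*(-3*7)*(5 - 3*7) - 194 = 2*(-21)*(5 - 21) - 194 = 2*(-21)*(-16) - 194 = 672 - 194 = 478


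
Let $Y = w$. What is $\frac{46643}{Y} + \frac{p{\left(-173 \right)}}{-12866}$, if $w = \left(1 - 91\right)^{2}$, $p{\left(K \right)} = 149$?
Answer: $\frac{299450969}{52107300} \approx 5.7468$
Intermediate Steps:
$w = 8100$ ($w = \left(-90\right)^{2} = 8100$)
$Y = 8100$
$\frac{46643}{Y} + \frac{p{\left(-173 \right)}}{-12866} = \frac{46643}{8100} + \frac{149}{-12866} = 46643 \cdot \frac{1}{8100} + 149 \left(- \frac{1}{12866}\right) = \frac{46643}{8100} - \frac{149}{12866} = \frac{299450969}{52107300}$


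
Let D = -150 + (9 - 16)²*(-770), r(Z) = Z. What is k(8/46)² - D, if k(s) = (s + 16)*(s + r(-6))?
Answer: 13085200184/279841 ≈ 46759.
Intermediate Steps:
D = -37880 (D = -150 + (-7)²*(-770) = -150 + 49*(-770) = -150 - 37730 = -37880)
k(s) = (-6 + s)*(16 + s) (k(s) = (s + 16)*(s - 6) = (16 + s)*(-6 + s) = (-6 + s)*(16 + s))
k(8/46)² - D = (-96 + (8/46)² + 10*(8/46))² - 1*(-37880) = (-96 + (8*(1/46))² + 10*(8*(1/46)))² + 37880 = (-96 + (4/23)² + 10*(4/23))² + 37880 = (-96 + 16/529 + 40/23)² + 37880 = (-49848/529)² + 37880 = 2484823104/279841 + 37880 = 13085200184/279841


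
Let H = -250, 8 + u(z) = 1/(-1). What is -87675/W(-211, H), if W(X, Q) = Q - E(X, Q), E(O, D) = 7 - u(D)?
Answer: 12525/38 ≈ 329.61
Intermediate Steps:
u(z) = -9 (u(z) = -8 + 1/(-1) = -8 - 1 = -9)
E(O, D) = 16 (E(O, D) = 7 - 1*(-9) = 7 + 9 = 16)
W(X, Q) = -16 + Q (W(X, Q) = Q - 1*16 = Q - 16 = -16 + Q)
-87675/W(-211, H) = -87675/(-16 - 250) = -87675/(-266) = -87675*(-1/266) = 12525/38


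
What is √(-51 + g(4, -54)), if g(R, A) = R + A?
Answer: I*√101 ≈ 10.05*I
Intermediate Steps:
g(R, A) = A + R
√(-51 + g(4, -54)) = √(-51 + (-54 + 4)) = √(-51 - 50) = √(-101) = I*√101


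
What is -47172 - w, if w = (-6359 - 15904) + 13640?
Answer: -38549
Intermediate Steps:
w = -8623 (w = -22263 + 13640 = -8623)
-47172 - w = -47172 - 1*(-8623) = -47172 + 8623 = -38549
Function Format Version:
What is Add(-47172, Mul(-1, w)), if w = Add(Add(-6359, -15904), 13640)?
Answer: -38549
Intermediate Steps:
w = -8623 (w = Add(-22263, 13640) = -8623)
Add(-47172, Mul(-1, w)) = Add(-47172, Mul(-1, -8623)) = Add(-47172, 8623) = -38549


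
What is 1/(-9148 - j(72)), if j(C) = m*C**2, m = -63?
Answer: 1/317444 ≈ 3.1502e-6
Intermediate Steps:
j(C) = -63*C**2
1/(-9148 - j(72)) = 1/(-9148 - (-63)*72**2) = 1/(-9148 - (-63)*5184) = 1/(-9148 - 1*(-326592)) = 1/(-9148 + 326592) = 1/317444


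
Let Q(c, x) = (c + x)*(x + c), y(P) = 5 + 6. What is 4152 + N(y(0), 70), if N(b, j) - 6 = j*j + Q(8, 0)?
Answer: 9122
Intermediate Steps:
y(P) = 11
Q(c, x) = (c + x)**2 (Q(c, x) = (c + x)*(c + x) = (c + x)**2)
N(b, j) = 70 + j**2 (N(b, j) = 6 + (j*j + (8 + 0)**2) = 6 + (j**2 + 8**2) = 6 + (j**2 + 64) = 6 + (64 + j**2) = 70 + j**2)
4152 + N(y(0), 70) = 4152 + (70 + 70**2) = 4152 + (70 + 4900) = 4152 + 4970 = 9122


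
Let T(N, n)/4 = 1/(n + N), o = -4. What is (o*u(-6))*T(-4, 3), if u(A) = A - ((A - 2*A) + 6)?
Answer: -288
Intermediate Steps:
T(N, n) = 4/(N + n) (T(N, n) = 4/(n + N) = 4/(N + n))
u(A) = -6 + 2*A (u(A) = A - (-A + 6) = A - (6 - A) = A + (-6 + A) = -6 + 2*A)
(o*u(-6))*T(-4, 3) = (-4*(-6 + 2*(-6)))*(4/(-4 + 3)) = (-4*(-6 - 12))*(4/(-1)) = (-4*(-18))*(4*(-1)) = 72*(-4) = -288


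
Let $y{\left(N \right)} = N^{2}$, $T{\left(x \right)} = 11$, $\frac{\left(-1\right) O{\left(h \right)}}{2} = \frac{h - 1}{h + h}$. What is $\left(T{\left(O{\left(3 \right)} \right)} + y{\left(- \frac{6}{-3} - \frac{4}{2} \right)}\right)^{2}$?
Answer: $121$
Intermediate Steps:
$O{\left(h \right)} = - \frac{-1 + h}{h}$ ($O{\left(h \right)} = - 2 \frac{h - 1}{h + h} = - 2 \frac{-1 + h}{2 h} = - \frac{-1 + h}{h}$)
$\left(T{\left(O{\left(3 \right)} \right)} + y{\left(- \frac{6}{-3} - \frac{4}{2} \right)}\right)^{2} = \left(11 + \left(- \frac{6}{-3} - \frac{4}{2}\right)^{2}\right)^{2} = \left(11 + \left(\left(-6\right) \left(- \frac{1}{3}\right) - 2\right)^{2}\right)^{2} = \left(11 + \left(2 - 2\right)^{2}\right)^{2} = \left(11 + 0^{2}\right)^{2} = \left(11 + 0\right)^{2} = 11^{2} = 121$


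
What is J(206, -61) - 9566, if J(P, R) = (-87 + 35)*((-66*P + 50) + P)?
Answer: 684114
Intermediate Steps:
J(P, R) = -2600 + 3380*P (J(P, R) = -52*((50 - 66*P) + P) = -52*(50 - 65*P) = -2600 + 3380*P)
J(206, -61) - 9566 = (-2600 + 3380*206) - 9566 = (-2600 + 696280) - 9566 = 693680 - 9566 = 684114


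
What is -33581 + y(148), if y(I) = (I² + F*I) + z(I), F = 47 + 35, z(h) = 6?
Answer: 465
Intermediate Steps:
F = 82
y(I) = 6 + I² + 82*I (y(I) = (I² + 82*I) + 6 = 6 + I² + 82*I)
-33581 + y(148) = -33581 + (6 + 148² + 82*148) = -33581 + (6 + 21904 + 12136) = -33581 + 34046 = 465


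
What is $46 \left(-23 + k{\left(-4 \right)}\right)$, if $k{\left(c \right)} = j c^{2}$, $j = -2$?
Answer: $-2530$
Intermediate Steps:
$k{\left(c \right)} = - 2 c^{2}$
$46 \left(-23 + k{\left(-4 \right)}\right) = 46 \left(-23 - 2 \left(-4\right)^{2}\right) = 46 \left(-23 - 32\right) = 46 \left(-55\right) = -2530$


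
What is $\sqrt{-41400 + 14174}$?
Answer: $i \sqrt{27226} \approx 165.0 i$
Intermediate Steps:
$\sqrt{-41400 + 14174} = \sqrt{-27226} = i \sqrt{27226}$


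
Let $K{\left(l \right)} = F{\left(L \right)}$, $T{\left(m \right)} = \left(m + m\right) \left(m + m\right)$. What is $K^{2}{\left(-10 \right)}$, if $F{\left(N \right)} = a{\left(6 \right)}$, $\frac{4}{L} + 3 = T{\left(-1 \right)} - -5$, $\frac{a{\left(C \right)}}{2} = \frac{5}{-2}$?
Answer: $25$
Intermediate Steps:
$T{\left(m \right)} = 4 m^{2}$ ($T{\left(m \right)} = 2 m 2 m = 4 m^{2}$)
$a{\left(C \right)} = -5$ ($a{\left(C \right)} = 2 \frac{5}{-2} = 2 \cdot 5 \left(- \frac{1}{2}\right) = 2 \left(- \frac{5}{2}\right) = -5$)
$L = \frac{2}{3}$ ($L = \frac{4}{-3 + \left(4 \left(-1\right)^{2} - -5\right)} = \frac{4}{-3 + \left(4 \cdot 1 + 5\right)} = \frac{4}{-3 + \left(4 + 5\right)} = \frac{4}{-3 + 9} = \frac{4}{6} = 4 \cdot \frac{1}{6} = \frac{2}{3} \approx 0.66667$)
$F{\left(N \right)} = -5$
$K{\left(l \right)} = -5$
$K^{2}{\left(-10 \right)} = \left(-5\right)^{2} = 25$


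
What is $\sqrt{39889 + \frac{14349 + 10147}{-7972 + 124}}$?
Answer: $\frac{\sqrt{4264957123}}{327} \approx 199.71$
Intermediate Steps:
$\sqrt{39889 + \frac{14349 + 10147}{-7972 + 124}} = \sqrt{39889 + \frac{24496}{-7848}} = \sqrt{39889 + 24496 \left(- \frac{1}{7848}\right)} = \sqrt{39889 - \frac{3062}{981}} = \sqrt{\frac{39128047}{981}} = \frac{\sqrt{4264957123}}{327}$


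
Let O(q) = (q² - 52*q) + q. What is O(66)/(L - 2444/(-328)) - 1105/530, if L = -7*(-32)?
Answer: 4410721/2011774 ≈ 2.1925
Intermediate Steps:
L = 224
O(q) = q² - 51*q
O(66)/(L - 2444/(-328)) - 1105/530 = (66*(-51 + 66))/(224 - 2444/(-328)) - 1105/530 = (66*15)/(224 - 2444*(-1)/328) - 1105*1/530 = 990/(224 - 1*(-611/82)) - 221/106 = 990/(224 + 611/82) - 221/106 = 990/(18979/82) - 221/106 = 990*(82/18979) - 221/106 = 81180/18979 - 221/106 = 4410721/2011774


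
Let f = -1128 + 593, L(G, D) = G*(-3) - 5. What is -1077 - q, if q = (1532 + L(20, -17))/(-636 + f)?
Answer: -1259700/1171 ≈ -1075.7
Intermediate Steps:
L(G, D) = -5 - 3*G (L(G, D) = -3*G - 5 = -5 - 3*G)
f = -535
q = -1467/1171 (q = (1532 + (-5 - 3*20))/(-636 - 535) = (1532 + (-5 - 60))/(-1171) = (1532 - 65)*(-1/1171) = 1467*(-1/1171) = -1467/1171 ≈ -1.2528)
-1077 - q = -1077 - 1*(-1467/1171) = -1077 + 1467/1171 = -1259700/1171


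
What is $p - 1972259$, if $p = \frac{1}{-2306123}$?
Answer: $- \frac{4548271841858}{2306123} \approx -1.9723 \cdot 10^{6}$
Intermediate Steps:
$p = - \frac{1}{2306123} \approx -4.3363 \cdot 10^{-7}$
$p - 1972259 = - \frac{1}{2306123} - 1972259 = - \frac{4548271841858}{2306123}$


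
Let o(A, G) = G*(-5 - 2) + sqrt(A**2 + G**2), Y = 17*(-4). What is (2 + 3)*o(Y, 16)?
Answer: -560 + 20*sqrt(305) ≈ -210.72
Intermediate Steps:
Y = -68
o(A, G) = sqrt(A**2 + G**2) - 7*G (o(A, G) = G*(-7) + sqrt(A**2 + G**2) = -7*G + sqrt(A**2 + G**2) = sqrt(A**2 + G**2) - 7*G)
(2 + 3)*o(Y, 16) = (2 + 3)*(sqrt((-68)**2 + 16**2) - 7*16) = 5*(sqrt(4624 + 256) - 112) = 5*(sqrt(4880) - 112) = 5*(4*sqrt(305) - 112) = 5*(-112 + 4*sqrt(305)) = -560 + 20*sqrt(305)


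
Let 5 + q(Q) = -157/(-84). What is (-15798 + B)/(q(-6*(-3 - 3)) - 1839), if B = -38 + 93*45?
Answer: 978684/154739 ≈ 6.3247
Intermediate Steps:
q(Q) = -263/84 (q(Q) = -5 - 157/(-84) = -5 - 157*(-1/84) = -5 + 157/84 = -263/84)
B = 4147 (B = -38 + 4185 = 4147)
(-15798 + B)/(q(-6*(-3 - 3)) - 1839) = (-15798 + 4147)/(-263/84 - 1839) = -11651/(-154739/84) = -11651*(-84/154739) = 978684/154739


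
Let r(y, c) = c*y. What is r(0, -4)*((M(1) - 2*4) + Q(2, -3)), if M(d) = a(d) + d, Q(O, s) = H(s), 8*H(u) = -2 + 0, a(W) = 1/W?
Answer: 0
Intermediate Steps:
H(u) = -¼ (H(u) = (-2 + 0)/8 = (⅛)*(-2) = -¼)
Q(O, s) = -¼
M(d) = d + 1/d (M(d) = 1/d + d = d + 1/d)
r(0, -4)*((M(1) - 2*4) + Q(2, -3)) = (-4*0)*(((1 + 1/1) - 2*4) - ¼) = 0*(((1 + 1) - 8) - ¼) = 0*((2 - 8) - ¼) = 0*(-6 - ¼) = 0*(-25/4) = 0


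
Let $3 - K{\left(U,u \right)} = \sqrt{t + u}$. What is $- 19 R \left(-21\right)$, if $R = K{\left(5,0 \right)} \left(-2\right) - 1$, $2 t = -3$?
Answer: $-2793 + 399 i \sqrt{6} \approx -2793.0 + 977.35 i$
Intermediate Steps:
$t = - \frac{3}{2}$ ($t = \frac{1}{2} \left(-3\right) = - \frac{3}{2} \approx -1.5$)
$K{\left(U,u \right)} = 3 - \sqrt{- \frac{3}{2} + u}$
$R = -7 + i \sqrt{6}$ ($R = \left(3 - \frac{\sqrt{-6 + 4 \cdot 0}}{2}\right) \left(-2\right) - 1 = \left(3 - \frac{\sqrt{-6 + 0}}{2}\right) \left(-2\right) - 1 = \left(3 - \frac{\sqrt{-6}}{2}\right) \left(-2\right) - 1 = \left(3 - \frac{i \sqrt{6}}{2}\right) \left(-2\right) - 1 = \left(-6 + i \sqrt{6}\right) - 1 = -7 + i \sqrt{6} \approx -7.0 + 2.4495 i$)
$- 19 R \left(-21\right) = - 19 \left(-7 + i \sqrt{6}\right) \left(-21\right) = \left(133 - 19 i \sqrt{6}\right) \left(-21\right) = -2793 + 399 i \sqrt{6}$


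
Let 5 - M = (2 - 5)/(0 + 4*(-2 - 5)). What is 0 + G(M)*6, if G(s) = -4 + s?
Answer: 75/14 ≈ 5.3571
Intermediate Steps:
M = 137/28 (M = 5 - (2 - 5)/(0 + 4*(-2 - 5)) = 5 - (-3)/(0 + 4*(-7)) = 5 - (-3)/(0 - 28) = 5 - (-3)/(-28) = 5 - (-3)*(-1)/28 = 5 - 1*3/28 = 5 - 3/28 = 137/28 ≈ 4.8929)
0 + G(M)*6 = 0 + (-4 + 137/28)*6 = 0 + (25/28)*6 = 0 + 75/14 = 75/14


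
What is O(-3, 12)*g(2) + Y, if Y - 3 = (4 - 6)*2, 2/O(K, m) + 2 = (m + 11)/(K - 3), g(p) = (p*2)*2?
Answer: -131/35 ≈ -3.7429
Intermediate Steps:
g(p) = 4*p (g(p) = (2*p)*2 = 4*p)
O(K, m) = 2/(-2 + (11 + m)/(-3 + K)) (O(K, m) = 2/(-2 + (m + 11)/(K - 3)) = 2/(-2 + (11 + m)/(-3 + K)))
Y = -1 (Y = 3 + (4 - 6)*2 = 3 - 2*2 = 3 - 4 = -1)
O(-3, 12)*g(2) + Y = (2*(-3 - 3)/(17 + 12 - 2*(-3)))*(4*2) - 1 = (2*(-6)/(17 + 12 + 6))*8 - 1 = (2*(-6)/35)*8 - 1 = (2*(1/35)*(-6))*8 - 1 = -12/35*8 - 1 = -96/35 - 1 = -131/35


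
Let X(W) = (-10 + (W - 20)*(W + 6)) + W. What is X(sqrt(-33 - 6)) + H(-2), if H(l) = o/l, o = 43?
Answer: -381/2 - 13*I*sqrt(39) ≈ -190.5 - 81.185*I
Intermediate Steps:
H(l) = 43/l
X(W) = -10 + W + (-20 + W)*(6 + W) (X(W) = (-10 + (-20 + W)*(6 + W)) + W = -10 + W + (-20 + W)*(6 + W))
X(sqrt(-33 - 6)) + H(-2) = (-130 + (sqrt(-33 - 6))**2 - 13*sqrt(-33 - 6)) + 43/(-2) = (-130 + (sqrt(-39))**2 - 13*I*sqrt(39)) + 43*(-1/2) = (-130 + (I*sqrt(39))**2 - 13*I*sqrt(39)) - 43/2 = (-130 - 39 - 13*I*sqrt(39)) - 43/2 = (-169 - 13*I*sqrt(39)) - 43/2 = -381/2 - 13*I*sqrt(39)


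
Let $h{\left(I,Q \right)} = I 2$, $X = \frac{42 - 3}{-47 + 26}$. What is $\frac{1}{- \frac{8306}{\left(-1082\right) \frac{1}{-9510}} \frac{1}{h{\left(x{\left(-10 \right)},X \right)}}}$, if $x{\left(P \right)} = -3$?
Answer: $\frac{541}{6582505} \approx 8.2188 \cdot 10^{-5}$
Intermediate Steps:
$X = - \frac{13}{7}$ ($X = \frac{39}{-21} = 39 \left(- \frac{1}{21}\right) = - \frac{13}{7} \approx -1.8571$)
$h{\left(I,Q \right)} = 2 I$
$\frac{1}{- \frac{8306}{\left(-1082\right) \frac{1}{-9510}} \frac{1}{h{\left(x{\left(-10 \right)},X \right)}}} = \frac{1}{- \frac{8306}{\left(-1082\right) \frac{1}{-9510}} \frac{1}{2 \left(-3\right)}} = \frac{1}{- \frac{8306}{\left(-1082\right) \left(- \frac{1}{9510}\right)} \frac{1}{-6}} = \frac{1}{- \frac{8306}{\frac{541}{4755}} \left(- \frac{1}{6}\right)} = \frac{1}{\left(-8306\right) \frac{4755}{541} \left(- \frac{1}{6}\right)} = \frac{1}{\left(- \frac{39495030}{541}\right) \left(- \frac{1}{6}\right)} = \frac{1}{\frac{6582505}{541}} = \frac{541}{6582505}$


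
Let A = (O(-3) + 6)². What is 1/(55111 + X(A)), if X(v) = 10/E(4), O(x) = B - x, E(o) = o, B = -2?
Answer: 2/110227 ≈ 1.8144e-5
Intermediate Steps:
O(x) = -2 - x
A = 49 (A = ((-2 - 1*(-3)) + 6)² = ((-2 + 3) + 6)² = (1 + 6)² = 7² = 49)
X(v) = 5/2 (X(v) = 10/4 = (¼)*10 = 5/2)
1/(55111 + X(A)) = 1/(55111 + 5/2) = 1/(110227/2) = 2/110227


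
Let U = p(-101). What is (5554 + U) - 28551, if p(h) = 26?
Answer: -22971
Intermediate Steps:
U = 26
(5554 + U) - 28551 = (5554 + 26) - 28551 = 5580 - 28551 = -22971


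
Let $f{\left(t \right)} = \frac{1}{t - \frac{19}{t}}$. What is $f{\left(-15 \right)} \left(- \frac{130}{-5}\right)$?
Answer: $- \frac{195}{103} \approx -1.8932$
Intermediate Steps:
$f{\left(-15 \right)} \left(- \frac{130}{-5}\right) = - \frac{15}{-19 + \left(-15\right)^{2}} \left(- \frac{130}{-5}\right) = - \frac{15}{-19 + 225} \left(\left(-130\right) \left(- \frac{1}{5}\right)\right) = - \frac{15}{206} \cdot 26 = \left(-15\right) \frac{1}{206} \cdot 26 = \left(- \frac{15}{206}\right) 26 = - \frac{195}{103}$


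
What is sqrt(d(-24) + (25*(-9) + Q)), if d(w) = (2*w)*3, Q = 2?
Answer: I*sqrt(367) ≈ 19.157*I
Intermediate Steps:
d(w) = 6*w
sqrt(d(-24) + (25*(-9) + Q)) = sqrt(6*(-24) + (25*(-9) + 2)) = sqrt(-144 + (-225 + 2)) = sqrt(-144 - 223) = sqrt(-367) = I*sqrt(367)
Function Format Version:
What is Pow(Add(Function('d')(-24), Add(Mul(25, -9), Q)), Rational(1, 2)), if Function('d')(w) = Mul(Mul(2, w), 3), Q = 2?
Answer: Mul(I, Pow(367, Rational(1, 2))) ≈ Mul(19.157, I)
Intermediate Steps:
Function('d')(w) = Mul(6, w)
Pow(Add(Function('d')(-24), Add(Mul(25, -9), Q)), Rational(1, 2)) = Pow(Add(Mul(6, -24), Add(Mul(25, -9), 2)), Rational(1, 2)) = Pow(Add(-144, Add(-225, 2)), Rational(1, 2)) = Pow(Add(-144, -223), Rational(1, 2)) = Pow(-367, Rational(1, 2)) = Mul(I, Pow(367, Rational(1, 2)))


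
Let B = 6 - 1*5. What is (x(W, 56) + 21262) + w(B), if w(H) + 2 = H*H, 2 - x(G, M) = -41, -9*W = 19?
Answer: 21304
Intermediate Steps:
W = -19/9 (W = -⅑*19 = -19/9 ≈ -2.1111)
x(G, M) = 43 (x(G, M) = 2 - 1*(-41) = 2 + 41 = 43)
B = 1 (B = 6 - 5 = 1)
w(H) = -2 + H² (w(H) = -2 + H*H = -2 + H²)
(x(W, 56) + 21262) + w(B) = (43 + 21262) + (-2 + 1²) = 21305 + (-2 + 1) = 21305 - 1 = 21304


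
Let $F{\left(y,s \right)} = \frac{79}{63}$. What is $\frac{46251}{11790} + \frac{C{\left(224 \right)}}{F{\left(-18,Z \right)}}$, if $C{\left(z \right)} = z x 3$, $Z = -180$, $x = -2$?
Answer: $- \frac{110514339}{103490} \approx -1067.9$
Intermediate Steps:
$F{\left(y,s \right)} = \frac{79}{63}$ ($F{\left(y,s \right)} = 79 \cdot \frac{1}{63} = \frac{79}{63}$)
$C{\left(z \right)} = - 6 z$ ($C{\left(z \right)} = z \left(-2\right) 3 = - 2 z 3 = - 6 z$)
$\frac{46251}{11790} + \frac{C{\left(224 \right)}}{F{\left(-18,Z \right)}} = \frac{46251}{11790} + \frac{\left(-6\right) 224}{\frac{79}{63}} = 46251 \cdot \frac{1}{11790} - \frac{84672}{79} = \frac{5139}{1310} - \frac{84672}{79} = - \frac{110514339}{103490}$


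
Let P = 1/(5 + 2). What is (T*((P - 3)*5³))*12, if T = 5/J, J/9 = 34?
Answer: -25000/357 ≈ -70.028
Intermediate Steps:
J = 306 (J = 9*34 = 306)
P = ⅐ (P = 1/7 = ⅐ ≈ 0.14286)
T = 5/306 ≈ 0.016340
(T*((P - 3)*5³))*12 = (5*((⅐ - 3)*5³)/306)*12 = (5*(-20/7*125)/306)*12 = ((5/306)*(-2500/7))*12 = -6250/1071*12 = -25000/357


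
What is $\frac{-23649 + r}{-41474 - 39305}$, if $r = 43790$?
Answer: $- \frac{20141}{80779} \approx -0.24933$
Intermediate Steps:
$\frac{-23649 + r}{-41474 - 39305} = \frac{-23649 + 43790}{-41474 - 39305} = \frac{20141}{-80779} = 20141 \left(- \frac{1}{80779}\right) = - \frac{20141}{80779}$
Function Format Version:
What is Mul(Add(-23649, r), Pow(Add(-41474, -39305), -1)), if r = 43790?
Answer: Rational(-20141, 80779) ≈ -0.24933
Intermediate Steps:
Mul(Add(-23649, r), Pow(Add(-41474, -39305), -1)) = Mul(Add(-23649, 43790), Pow(Add(-41474, -39305), -1)) = Mul(20141, Pow(-80779, -1)) = Mul(20141, Rational(-1, 80779)) = Rational(-20141, 80779)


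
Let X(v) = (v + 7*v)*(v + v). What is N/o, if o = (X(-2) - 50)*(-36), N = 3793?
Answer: -3793/504 ≈ -7.5258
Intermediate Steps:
X(v) = 16*v² (X(v) = (8*v)*(2*v) = 16*v²)
o = -504 (o = (16*(-2)² - 50)*(-36) = (16*4 - 50)*(-36) = (64 - 50)*(-36) = 14*(-36) = -504)
N/o = 3793/(-504) = 3793*(-1/504) = -3793/504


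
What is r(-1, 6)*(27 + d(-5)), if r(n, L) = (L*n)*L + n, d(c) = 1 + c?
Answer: -851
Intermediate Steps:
r(n, L) = n + n*L**2 (r(n, L) = n*L**2 + n = n + n*L**2)
r(-1, 6)*(27 + d(-5)) = (-(1 + 6**2))*(27 + (1 - 5)) = (-(1 + 36))*(27 - 4) = -1*37*23 = -37*23 = -851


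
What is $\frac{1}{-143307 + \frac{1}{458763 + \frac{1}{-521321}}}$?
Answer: $- \frac{239162785922}{34273701361602733} \approx -6.978 \cdot 10^{-6}$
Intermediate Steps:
$\frac{1}{-143307 + \frac{1}{458763 + \frac{1}{-521321}}} = \frac{1}{-143307 + \frac{1}{458763 - \frac{1}{521321}}} = \frac{1}{-143307 + \frac{1}{\frac{239162785922}{521321}}} = \frac{1}{-143307 + \frac{521321}{239162785922}} = \frac{1}{- \frac{34273701361602733}{239162785922}} = - \frac{239162785922}{34273701361602733}$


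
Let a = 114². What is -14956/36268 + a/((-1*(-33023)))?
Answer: -5638265/299419541 ≈ -0.018831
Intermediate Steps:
a = 12996
-14956/36268 + a/((-1*(-33023))) = -14956/36268 + 12996/((-1*(-33023))) = -14956*1/36268 + 12996/33023 = -3739/9067 + 12996*(1/33023) = -3739/9067 + 12996/33023 = -5638265/299419541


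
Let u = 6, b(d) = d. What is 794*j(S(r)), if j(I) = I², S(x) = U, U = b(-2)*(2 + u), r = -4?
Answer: 203264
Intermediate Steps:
U = -16 (U = -2*(2 + 6) = -2*8 = -16)
S(x) = -16
794*j(S(r)) = 794*(-16)² = 794*256 = 203264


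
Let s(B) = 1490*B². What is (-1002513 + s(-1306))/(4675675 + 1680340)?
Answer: 2540395127/6356015 ≈ 399.68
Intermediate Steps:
(-1002513 + s(-1306))/(4675675 + 1680340) = (-1002513 + 1490*(-1306)²)/(4675675 + 1680340) = (-1002513 + 1490*1705636)/6356015 = (-1002513 + 2541397640)*(1/6356015) = 2540395127*(1/6356015) = 2540395127/6356015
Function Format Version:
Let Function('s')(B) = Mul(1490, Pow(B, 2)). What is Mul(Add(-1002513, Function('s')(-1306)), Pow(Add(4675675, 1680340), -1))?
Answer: Rational(2540395127, 6356015) ≈ 399.68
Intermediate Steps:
Mul(Add(-1002513, Function('s')(-1306)), Pow(Add(4675675, 1680340), -1)) = Mul(Add(-1002513, Mul(1490, Pow(-1306, 2))), Pow(Add(4675675, 1680340), -1)) = Mul(Add(-1002513, Mul(1490, 1705636)), Pow(6356015, -1)) = Mul(Add(-1002513, 2541397640), Rational(1, 6356015)) = Mul(2540395127, Rational(1, 6356015)) = Rational(2540395127, 6356015)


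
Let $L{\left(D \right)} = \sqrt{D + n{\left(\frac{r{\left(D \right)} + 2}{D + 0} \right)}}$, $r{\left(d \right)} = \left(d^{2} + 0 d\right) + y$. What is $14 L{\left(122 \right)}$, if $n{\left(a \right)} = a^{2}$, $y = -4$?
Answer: $\frac{14 \sqrt{55822443}}{61} \approx 1714.8$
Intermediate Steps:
$r{\left(d \right)} = -4 + d^{2}$ ($r{\left(d \right)} = \left(d^{2} + 0 d\right) - 4 = \left(d^{2} + 0\right) - 4 = d^{2} - 4 = -4 + d^{2}$)
$L{\left(D \right)} = \sqrt{D + \frac{\left(-2 + D^{2}\right)^{2}}{D^{2}}}$ ($L{\left(D \right)} = \sqrt{D + \left(\frac{\left(-4 + D^{2}\right) + 2}{D + 0}\right)^{2}} = \sqrt{D + \left(\frac{-2 + D^{2}}{D}\right)^{2}} = \sqrt{D + \frac{\left(-2 + D^{2}\right)^{2}}{D^{2}}}$)
$14 L{\left(122 \right)} = 14 \sqrt{-4 + 122 + 122^{2} + \frac{4}{14884}} = 14 \sqrt{-4 + 122 + 14884 + 4 \cdot \frac{1}{14884}} = 14 \sqrt{-4 + 122 + 14884 + \frac{1}{3721}} = 14 \sqrt{\frac{55822443}{3721}} = 14 \frac{\sqrt{55822443}}{61} = \frac{14 \sqrt{55822443}}{61}$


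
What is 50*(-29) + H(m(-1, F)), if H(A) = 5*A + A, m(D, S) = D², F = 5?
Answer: -1444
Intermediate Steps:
H(A) = 6*A
50*(-29) + H(m(-1, F)) = 50*(-29) + 6*(-1)² = -1450 + 6*1 = -1450 + 6 = -1444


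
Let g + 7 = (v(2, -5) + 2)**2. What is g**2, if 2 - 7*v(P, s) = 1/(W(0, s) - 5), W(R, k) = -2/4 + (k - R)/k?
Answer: 41822089/15752961 ≈ 2.6549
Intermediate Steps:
W(R, k) = -1/2 + (k - R)/k (W(R, k) = -2*1/4 + (k - R)/k = -1/2 + (k - R)/k)
v(P, s) = 20/63 (v(P, s) = 2/7 - 1/(7*((s/2 - 1*0)/s - 5)) = 2/7 - 1/(7*((s/2 + 0)/s - 5)) = 2/7 - 1/(7*((s/2)/s - 5)) = 2/7 - 1/(7*(1/2 - 5)) = 2/7 - 1/(7*(-9/2)) = 2/7 - 1/7*(-2/9) = 2/7 + 2/63 = 20/63)
g = -6467/3969 (g = -7 + (20/63 + 2)**2 = -7 + (146/63)**2 = -7 + 21316/3969 = -6467/3969 ≈ -1.6294)
g**2 = (-6467/3969)**2 = 41822089/15752961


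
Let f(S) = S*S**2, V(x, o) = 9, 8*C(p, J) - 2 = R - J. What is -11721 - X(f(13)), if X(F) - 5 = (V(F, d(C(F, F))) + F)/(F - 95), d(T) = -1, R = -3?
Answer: -12325129/1051 ≈ -11727.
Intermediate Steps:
C(p, J) = -1/8 - J/8 (C(p, J) = 1/4 + (-3 - J)/8 = 1/4 + (-3/8 - J/8) = -1/8 - J/8)
f(S) = S**3
X(F) = 5 + (9 + F)/(-95 + F) (X(F) = 5 + (9 + F)/(F - 95) = 5 + (9 + F)/(-95 + F))
-11721 - X(f(13)) = -11721 - 2*(-233 + 3*13**3)/(-95 + 13**3) = -11721 - 2*(-233 + 3*2197)/(-95 + 2197) = -11721 - 2*(-233 + 6591)/2102 = -11721 - 2*6358/2102 = -11721 - 1*6358/1051 = -11721 - 6358/1051 = -12325129/1051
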